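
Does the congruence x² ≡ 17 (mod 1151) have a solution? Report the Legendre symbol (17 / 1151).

Reciprocity: 17 ≡ 1 and 1151 ≡ 3 (mod 4), so (17/1151) = +(1151/17).
Reduce top mod 17: now compute (12/17).
Pull out 2^2: since 17 ≡ 1 (mod 8), (2/17) = +1, so (2/17)^2 = +1.
Reciprocity: 3 ≡ 3 and 17 ≡ 1 (mod 4), so (3/17) = +(17/3).
Reduce top mod 3: now compute (2/3).
Pull out 2: since 3 ≡ 3 (mod 8), (2/3) = -1.
Reached (1/3) = 1. Collecting the sign flips along the way, the symbol is -1.

-1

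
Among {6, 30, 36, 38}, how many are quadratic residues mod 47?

(6/47) = +1 → QR.
(30/47) = -1 → non-residue.
(36/47) = +1 → QR.
(38/47) = -1 → non-residue.
Total quadratic residues among the 4: 2.

2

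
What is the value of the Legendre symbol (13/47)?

-1

Reciprocity: 13 ≡ 1 and 47 ≡ 3 (mod 4), so (13/47) = +(47/13).
Reduce top mod 13: now compute (8/13).
Pull out 2^3: since 13 ≡ 5 (mod 8), (2/13) = -1, so (2/13)^3 = -1.
Reached (1/13) = 1. Collecting the sign flips along the way, the symbol is -1.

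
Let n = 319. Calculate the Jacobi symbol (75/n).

-1

Reciprocity: 75 ≡ 3 and 319 ≡ 3 (mod 4), so (75/319) = −(319/75).
Reduce top mod 75: now compute (19/75).
Reciprocity: 19 ≡ 3 and 75 ≡ 3 (mod 4), so (19/75) = −(75/19).
Reduce top mod 19: now compute (18/19).
Pull out 2: since 19 ≡ 3 (mod 8), (2/19) = -1.
Reciprocity: 9 ≡ 1 and 19 ≡ 3 (mod 4), so (9/19) = +(19/9).
Reduce top mod 9: now compute (1/9).
Reached (1/9) = 1. Collecting the sign flips along the way, the symbol is -1.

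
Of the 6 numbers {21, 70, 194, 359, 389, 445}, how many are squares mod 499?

4

(21/499) = +1 → QR.
(70/499) = +1 → QR.
(194/499) = +1 → QR.
(359/499) = +1 → QR.
(389/499) = -1 → non-residue.
(445/499) = -1 → non-residue.
Total quadratic residues among the 6: 4.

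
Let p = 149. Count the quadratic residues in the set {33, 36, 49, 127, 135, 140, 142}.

(33/149) = +1 → QR.
(36/149) = +1 → QR.
(49/149) = +1 → QR.
(127/149) = +1 → QR.
(135/149) = -1 → non-residue.
(140/149) = +1 → QR.
(142/149) = +1 → QR.
Total quadratic residues among the 7: 6.

6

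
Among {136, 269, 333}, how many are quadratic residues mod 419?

(136/419) = +1 → QR.
(269/419) = +1 → QR.
(333/419) = +1 → QR.
Total quadratic residues among the 3: 3.

3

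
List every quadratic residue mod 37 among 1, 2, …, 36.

1, 3, 4, 7, 9, 10, 11, 12, 16, 21, 25, 26, 27, 28, 30, 33, 34, 36

Square k = 1,…,18 (k and 37−k give the same square):
1²=1, 2²=4, 3²=9, 4²=16, 5²=25, 6²=36, 7²≡12, 8²≡27, 9²≡7, 10²≡26, 11²≡10, 12²≡33, 13²≡21, 14²≡11, 15²≡3, 16²≡34, 17²≡30, 18²≡28 (mod 37).
So the quadratic residues mod 37 are {1, 3, 4, 7, 9, 10, 11, 12, 16, 21, 25, 26, 27, 28, 30, 33, 34, 36}.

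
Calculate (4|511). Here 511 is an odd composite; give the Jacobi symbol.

Pull out 2^2: since 511 ≡ 7 (mod 8), (2/511) = +1, so (2/511)^2 = +1.
Reached (1/511) = 1. Collecting the sign flips along the way, the symbol is +1.

1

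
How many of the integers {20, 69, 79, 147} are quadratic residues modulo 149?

2

(20/149) = +1 → QR.
(69/149) = +1 → QR.
(79/149) = -1 → non-residue.
(147/149) = -1 → non-residue.
Total quadratic residues among the 4: 2.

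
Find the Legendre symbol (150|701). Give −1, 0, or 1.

Euler's criterion: (150/701) ≡ 150^350 (mod 701).
150^2 ≡ 68 (mod 701)
150^4 ≡ 418 (mod 701)
150^8 ≡ 175 (mod 701)
150^16 ≡ 482 (mod 701)
150^32 ≡ 293 (mod 701)
150^64 ≡ 327 (mod 701)
150^128 ≡ 377 (mod 701)
150^256 ≡ 527 (mod 701)
150^350 = 150^(256+64+16+8+4+2) ≡ 1 (mod 701).
Result is 1, so (150/701) = 1.

1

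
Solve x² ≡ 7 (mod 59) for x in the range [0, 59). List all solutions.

Since 59 ≡ 3 (mod 4), a square root of 7 is 7^((59+1)/4) = 7^15 mod 59.
Repeated squaring: 7^2≡49, 7^4≡41, 7^8≡29 (mod 59).
7^15 = 7^(8+4+2+1) ≡ 19 (mod 59).
Check: 19² = 361 ≡ 7 (mod 59). The two roots are 19 and 40.

19, 40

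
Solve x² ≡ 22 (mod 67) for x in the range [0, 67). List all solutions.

Since 67 ≡ 3 (mod 4), a square root of 22 is 22^((67+1)/4) = 22^17 mod 67.
Repeated squaring: 22^2≡15, 22^4≡24, 22^8≡40, 22^16≡59 (mod 67).
22^17 = 22^(16+1) ≡ 25 (mod 67).
Check: 25² = 625 ≡ 22 (mod 67). The two roots are 25 and 42.

25, 42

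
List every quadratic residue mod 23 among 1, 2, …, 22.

1, 2, 3, 4, 6, 8, 9, 12, 13, 16, 18

Square k = 1,…,11 (k and 23−k give the same square):
1²=1, 2²=4, 3²=9, 4²=16, 5²≡2, 6²≡13, 7²≡3, 8²≡18, 9²≡12, 10²≡8, 11²≡6 (mod 23).
So the quadratic residues mod 23 are {1, 2, 3, 4, 6, 8, 9, 12, 13, 16, 18}.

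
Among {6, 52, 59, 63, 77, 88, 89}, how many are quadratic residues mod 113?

(6/113) = -1 → non-residue.
(52/113) = +1 → QR.
(59/113) = -1 → non-residue.
(63/113) = +1 → QR.
(77/113) = +1 → QR.
(88/113) = +1 → QR.
(89/113) = -1 → non-residue.
Total quadratic residues among the 7: 4.

4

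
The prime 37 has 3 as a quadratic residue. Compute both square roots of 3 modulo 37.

37 ≡ 1 (mod 4), so we find a root by search.
Trying successive values, 15² = 225 ≡ 3 (mod 37). The other root is 37 − 15 = 22.

15, 22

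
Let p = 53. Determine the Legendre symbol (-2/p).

Euler's criterion: (-2/53) ≡ 51^26 (mod 53).
51^2 ≡ 4 (mod 53)
51^4 ≡ 16 (mod 53)
51^8 ≡ 44 (mod 53)
51^16 ≡ 28 (mod 53)
51^26 = 51^(16+8+2) ≡ 52 (mod 53).
Result is 52 ≡ −1, so (-2/53) = −1.

-1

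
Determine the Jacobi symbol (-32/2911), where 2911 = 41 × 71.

First reduce: -32 ≡ 2879 (mod 2911).
Reciprocity: 2879 ≡ 3 and 2911 ≡ 3 (mod 4), so (2879/2911) = −(2911/2879).
Reduce top mod 2879: now compute (32/2879).
Pull out 2^5: since 2879 ≡ 7 (mod 8), (2/2879) = +1, so (2/2879)^5 = +1.
Reached (1/2879) = 1. Collecting the sign flips along the way, the symbol is -1.

-1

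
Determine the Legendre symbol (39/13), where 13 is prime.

First reduce: 39 ≡ 0 (mod 13).
Top reduces to 0: gcd > 1, so the symbol is 0.

0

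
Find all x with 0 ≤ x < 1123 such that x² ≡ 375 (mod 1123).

Since 1123 ≡ 3 (mod 4), a square root of 375 is 375^((1123+1)/4) = 375^281 mod 1123.
Repeated squaring: 375^2≡250, 375^4≡735, 375^8≡62, 375^16≡475, 375^32≡1025, 375^64≡620, 375^128≡334, 375^256≡379 (mod 1123).
375^281 = 375^(256+16+8+1) ≡ 784 (mod 1123).
Check: 784² = 614656 ≡ 375 (mod 1123). The two roots are 339 and 784.

339, 784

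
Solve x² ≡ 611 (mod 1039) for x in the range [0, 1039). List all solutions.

Since 1039 ≡ 3 (mod 4), a square root of 611 is 611^((1039+1)/4) = 611^260 mod 1039.
Repeated squaring: 611^2≡320, 611^4≡578, 611^8≡565, 611^16≡252, 611^32≡125, 611^64≡40, 611^128≡561, 611^256≡943 (mod 1039).
611^260 = 611^(256+4) ≡ 618 (mod 1039).
Check: 618² = 381924 ≡ 611 (mod 1039). The two roots are 421 and 618.

421, 618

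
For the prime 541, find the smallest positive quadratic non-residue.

(2/541) = −1, so 2 is the smallest positive non-residue mod 541.

2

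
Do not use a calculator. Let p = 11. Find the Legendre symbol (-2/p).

First reduce: -2 ≡ 9 (mod 11).
Reciprocity: 9 ≡ 1 and 11 ≡ 3 (mod 4), so (9/11) = +(11/9).
Reduce top mod 9: now compute (2/9).
Pull out 2: since 9 ≡ 1 (mod 8), (2/9) = +1.
Reached (1/9) = 1. Collecting the sign flips along the way, the symbol is +1.

1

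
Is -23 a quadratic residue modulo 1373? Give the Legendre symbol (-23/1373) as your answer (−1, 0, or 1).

1

First reduce: -23 ≡ 1350 (mod 1373).
Pull out 2: since 1373 ≡ 5 (mod 8), (2/1373) = -1.
Reciprocity: 675 ≡ 3 and 1373 ≡ 1 (mod 4), so (675/1373) = +(1373/675).
Reduce top mod 675: now compute (23/675).
Reciprocity: 23 ≡ 3 and 675 ≡ 3 (mod 4), so (23/675) = −(675/23).
Reduce top mod 23: now compute (8/23).
Pull out 2^3: since 23 ≡ 7 (mod 8), (2/23) = +1, so (2/23)^3 = +1.
Reached (1/23) = 1. Collecting the sign flips along the way, the symbol is +1.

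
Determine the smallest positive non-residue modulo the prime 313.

5

(2/313) = +1, so 2 is a residue.
(3/313) = +1, so 3 is a residue.
(4/313) = +1, so 4 is a residue.
(5/313) = −1, so 5 is the smallest positive non-residue mod 313.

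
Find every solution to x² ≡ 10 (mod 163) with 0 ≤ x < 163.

Since 163 ≡ 3 (mod 4), a square root of 10 is 10^((163+1)/4) = 10^41 mod 163.
Repeated squaring: 10^2≡100, 10^4≡57, 10^8≡152, 10^16≡121, 10^32≡134 (mod 163).
10^41 = 10^(32+8+1) ≡ 93 (mod 163).
Check: 93² = 8649 ≡ 10 (mod 163). The two roots are 70 and 93.

70, 93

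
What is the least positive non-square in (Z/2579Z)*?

(2/2579) = −1, so 2 is the smallest positive non-residue mod 2579.

2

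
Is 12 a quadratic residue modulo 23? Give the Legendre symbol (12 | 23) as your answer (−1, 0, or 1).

Pull out 2^2: since 23 ≡ 7 (mod 8), (2/23) = +1, so (2/23)^2 = +1.
Reciprocity: 3 ≡ 3 and 23 ≡ 3 (mod 4), so (3/23) = −(23/3).
Reduce top mod 3: now compute (2/3).
Pull out 2: since 3 ≡ 3 (mod 8), (2/3) = -1.
Reached (1/3) = 1. Collecting the sign flips along the way, the symbol is +1.

1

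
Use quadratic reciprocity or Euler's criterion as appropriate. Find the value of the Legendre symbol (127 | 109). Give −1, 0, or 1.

Euler's criterion: (127/109) ≡ 18^54 (mod 109).
18^2 ≡ 106 (mod 109)
18^4 ≡ 9 (mod 109)
18^8 ≡ 81 (mod 109)
18^16 ≡ 21 (mod 109)
18^32 ≡ 5 (mod 109)
18^54 = 18^(32+16+4+2) ≡ 108 (mod 109).
Result is 108 ≡ −1, so (127/109) = −1.

-1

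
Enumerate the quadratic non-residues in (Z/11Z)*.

Square k = 1,…,5 (k and 11−k give the same square):
1²=1, 2²=4, 3²=9, 4²≡5, 5²≡3 (mod 11).
The residues are {1, 3, 4, 5, 9}; the non-residues are the remaining 5 nonzero classes.

2, 6, 7, 8, 10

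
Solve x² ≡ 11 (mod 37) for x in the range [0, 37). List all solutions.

37 ≡ 1 (mod 4), so we find a root by search.
Trying successive values, 14² = 196 ≡ 11 (mod 37). The other root is 37 − 14 = 23.

14, 23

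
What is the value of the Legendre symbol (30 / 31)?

Pull out 2: since 31 ≡ 7 (mod 8), (2/31) = +1.
Reciprocity: 15 ≡ 3 and 31 ≡ 3 (mod 4), so (15/31) = −(31/15).
Reduce top mod 15: now compute (1/15).
Reached (1/15) = 1. Collecting the sign flips along the way, the symbol is -1.

-1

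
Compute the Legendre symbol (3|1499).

1

Reciprocity: 3 ≡ 3 and 1499 ≡ 3 (mod 4), so (3/1499) = −(1499/3).
Reduce top mod 3: now compute (2/3).
Pull out 2: since 3 ≡ 3 (mod 8), (2/3) = -1.
Reached (1/3) = 1. Collecting the sign flips along the way, the symbol is +1.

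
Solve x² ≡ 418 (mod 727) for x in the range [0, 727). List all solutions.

220, 507

Since 727 ≡ 3 (mod 4), a square root of 418 is 418^((727+1)/4) = 418^182 mod 727.
Repeated squaring: 418^2≡244, 418^4≡649, 418^8≡268, 418^16≡578, 418^32≡391, 418^64≡211, 418^128≡174 (mod 727).
418^182 = 418^(128+32+16+4+2) ≡ 220 (mod 727).
Check: 220² = 48400 ≡ 418 (mod 727). The two roots are 220 and 507.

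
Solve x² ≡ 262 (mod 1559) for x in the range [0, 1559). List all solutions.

495, 1064

Since 1559 ≡ 3 (mod 4), a square root of 262 is 262^((1559+1)/4) = 262^390 mod 1559.
Repeated squaring: 262^2≡48, 262^4≡745, 262^8≡21, 262^16≡441, 262^32≡1165, 262^64≡895, 262^128≡1258, 262^256≡179 (mod 1559).
262^390 = 262^(256+128+4+2) ≡ 495 (mod 1559).
Check: 495² = 245025 ≡ 262 (mod 1559). The two roots are 495 and 1064.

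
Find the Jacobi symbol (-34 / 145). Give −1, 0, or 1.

First reduce: -34 ≡ 111 (mod 145).
Reciprocity: 111 ≡ 3 and 145 ≡ 1 (mod 4), so (111/145) = +(145/111).
Reduce top mod 111: now compute (34/111).
Pull out 2: since 111 ≡ 7 (mod 8), (2/111) = +1.
Reciprocity: 17 ≡ 1 and 111 ≡ 3 (mod 4), so (17/111) = +(111/17).
Reduce top mod 17: now compute (9/17).
Reciprocity: 9 ≡ 1 and 17 ≡ 1 (mod 4), so (9/17) = +(17/9).
Reduce top mod 9: now compute (8/9).
Pull out 2^3: since 9 ≡ 1 (mod 8), (2/9) = +1, so (2/9)^3 = +1.
Reached (1/9) = 1. Collecting the sign flips along the way, the symbol is +1.

1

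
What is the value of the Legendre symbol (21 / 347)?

-1

Euler's criterion: (21/347) ≡ 21^173 (mod 347).
21^2 ≡ 94 (mod 347)
21^4 ≡ 161 (mod 347)
21^8 ≡ 243 (mod 347)
21^16 ≡ 59 (mod 347)
21^32 ≡ 11 (mod 347)
21^64 ≡ 121 (mod 347)
21^128 ≡ 67 (mod 347)
21^173 = 21^(128+32+8+4+1) ≡ 346 (mod 347).
Result is 346 ≡ −1, so (21/347) = −1.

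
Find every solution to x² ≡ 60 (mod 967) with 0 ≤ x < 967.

108, 859

Since 967 ≡ 3 (mod 4), a square root of 60 is 60^((967+1)/4) = 60^242 mod 967.
Repeated squaring: 60^2≡699, 60^4≡266, 60^8≡165, 60^16≡149, 60^32≡927, 60^64≡633, 60^128≡351 (mod 967).
60^242 = 60^(128+64+32+16+2) ≡ 859 (mod 967).
Check: 859² = 737881 ≡ 60 (mod 967). The two roots are 108 and 859.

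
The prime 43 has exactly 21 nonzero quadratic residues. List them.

1,4,6,9,10,11,13,14,15,16,17,21,23,24,25,31,35,36,38,40,41

Square k = 1,…,21 (k and 43−k give the same square):
1²=1, 2²=4, 3²=9, 4²=16, 5²=25, 6²=36, 7²≡6, 8²≡21, 9²≡38, 10²≡14, 11²≡35, 12²≡15, 13²≡40, 14²≡24, 15²≡10, 16²≡41, 17²≡31, 18²≡23, 19²≡17, 20²≡13, 21²≡11 (mod 43).
So the quadratic residues mod 43 are {1, 4, 6, 9, 10, 11, 13, 14, 15, 16, 17, 21, 23, 24, 25, 31, 35, 36, 38, 40, 41}.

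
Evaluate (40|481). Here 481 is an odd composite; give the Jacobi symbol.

1

Pull out 2^3: since 481 ≡ 1 (mod 8), (2/481) = +1, so (2/481)^3 = +1.
Reciprocity: 5 ≡ 1 and 481 ≡ 1 (mod 4), so (5/481) = +(481/5).
Reduce top mod 5: now compute (1/5).
Reached (1/5) = 1. Collecting the sign flips along the way, the symbol is +1.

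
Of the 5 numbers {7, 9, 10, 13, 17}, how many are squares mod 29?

3

(7/29) = +1 → QR.
(9/29) = +1 → QR.
(10/29) = -1 → non-residue.
(13/29) = +1 → QR.
(17/29) = -1 → non-residue.
Total quadratic residues among the 5: 3.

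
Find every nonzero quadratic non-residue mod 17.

3,5,6,7,10,11,12,14

Square k = 1,…,8 (k and 17−k give the same square):
1²=1, 2²=4, 3²=9, 4²=16, 5²≡8, 6²≡2, 7²≡15, 8²≡13 (mod 17).
The residues are {1, 2, 4, 8, 9, 13, 15, 16}; the non-residues are the remaining 8 nonzero classes.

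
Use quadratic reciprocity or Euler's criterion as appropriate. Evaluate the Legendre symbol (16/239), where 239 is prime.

Euler's criterion: (16/239) ≡ 16^119 (mod 239).
16^2 ≡ 17 (mod 239)
16^4 ≡ 50 (mod 239)
16^8 ≡ 110 (mod 239)
16^16 ≡ 150 (mod 239)
16^32 ≡ 34 (mod 239)
16^64 ≡ 200 (mod 239)
16^119 = 16^(64+32+16+4+2+1) ≡ 1 (mod 239).
Result is 1, so (16/239) = 1.

1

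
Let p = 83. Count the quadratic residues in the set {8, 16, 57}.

1

(8/83) = -1 → non-residue.
(16/83) = +1 → QR.
(57/83) = -1 → non-residue.
Total quadratic residues among the 3: 1.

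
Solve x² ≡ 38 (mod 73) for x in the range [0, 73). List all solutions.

29, 44

73 ≡ 1 (mod 4), so we find a root by search.
Trying successive values, 29² = 841 ≡ 38 (mod 73). The other root is 73 − 29 = 44.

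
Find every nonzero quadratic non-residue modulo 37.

Square k = 1,…,18 (k and 37−k give the same square):
1²=1, 2²=4, 3²=9, 4²=16, 5²=25, 6²=36, 7²≡12, 8²≡27, 9²≡7, 10²≡26, 11²≡10, 12²≡33, 13²≡21, 14²≡11, 15²≡3, 16²≡34, 17²≡30, 18²≡28 (mod 37).
The residues are {1, 3, 4, 7, 9, 10, 11, 12, 16, 21, 25, 26, 27, 28, 30, 33, 34, 36}; the non-residues are the remaining 18 nonzero classes.

2,5,6,8,13,14,15,17,18,19,20,22,23,24,29,31,32,35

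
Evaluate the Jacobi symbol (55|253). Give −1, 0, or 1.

0

Reciprocity: 55 ≡ 3 and 253 ≡ 1 (mod 4), so (55/253) = +(253/55).
Reduce top mod 55: now compute (33/55).
Reciprocity: 33 ≡ 1 and 55 ≡ 3 (mod 4), so (33/55) = +(55/33).
Reduce top mod 33: now compute (22/33).
Pull out 2: since 33 ≡ 1 (mod 8), (2/33) = +1.
Reciprocity: 11 ≡ 3 and 33 ≡ 1 (mod 4), so (11/33) = +(33/11).
Reduce top mod 11: now compute (0/11).
Top reduces to 0: gcd > 1, so the symbol is 0.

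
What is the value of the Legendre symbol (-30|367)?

-1

Euler's criterion: (-30/367) ≡ 337^183 (mod 367).
337^2 ≡ 166 (mod 367)
337^4 ≡ 31 (mod 367)
337^8 ≡ 227 (mod 367)
337^16 ≡ 149 (mod 367)
337^32 ≡ 181 (mod 367)
337^64 ≡ 98 (mod 367)
337^128 ≡ 62 (mod 367)
337^183 = 337^(128+32+16+4+2+1) ≡ 366 (mod 367).
Result is 366 ≡ −1, so (-30/367) = −1.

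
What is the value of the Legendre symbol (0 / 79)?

0

Top reduces to 0: gcd > 1, so the symbol is 0.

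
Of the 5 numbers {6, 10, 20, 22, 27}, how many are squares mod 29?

3

(6/29) = +1 → QR.
(10/29) = -1 → non-residue.
(20/29) = +1 → QR.
(22/29) = +1 → QR.
(27/29) = -1 → non-residue.
Total quadratic residues among the 5: 3.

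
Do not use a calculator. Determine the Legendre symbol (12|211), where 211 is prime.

-1

Euler's criterion: (12/211) ≡ 12^105 (mod 211).
12^2 ≡ 144 (mod 211)
12^4 ≡ 58 (mod 211)
12^8 ≡ 199 (mod 211)
12^16 ≡ 144 (mod 211)
12^32 ≡ 58 (mod 211)
12^64 ≡ 199 (mod 211)
12^105 = 12^(64+32+8+1) ≡ 210 (mod 211).
Result is 210 ≡ −1, so (12/211) = −1.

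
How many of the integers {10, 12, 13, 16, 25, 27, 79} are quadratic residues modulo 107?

(10/107) = +1 → QR.
(12/107) = +1 → QR.
(13/107) = +1 → QR.
(16/107) = +1 → QR.
(25/107) = +1 → QR.
(27/107) = +1 → QR.
(79/107) = +1 → QR.
Total quadratic residues among the 7: 7.

7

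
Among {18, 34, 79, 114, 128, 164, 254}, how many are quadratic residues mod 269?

(18/269) = -1 → non-residue.
(34/269) = +1 → QR.
(79/269) = +1 → QR.
(114/269) = -1 → non-residue.
(128/269) = -1 → non-residue.
(164/269) = +1 → QR.
(254/269) = -1 → non-residue.
Total quadratic residues among the 7: 3.

3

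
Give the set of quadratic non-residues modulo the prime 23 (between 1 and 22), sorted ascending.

5 7 10 11 14 15 17 19 20 21 22

Square k = 1,…,11 (k and 23−k give the same square):
1²=1, 2²=4, 3²=9, 4²=16, 5²≡2, 6²≡13, 7²≡3, 8²≡18, 9²≡12, 10²≡8, 11²≡6 (mod 23).
The residues are {1, 2, 3, 4, 6, 8, 9, 12, 13, 16, 18}; the non-residues are the remaining 11 nonzero classes.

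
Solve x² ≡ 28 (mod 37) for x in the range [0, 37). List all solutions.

37 ≡ 1 (mod 4), so we find a root by search.
Trying successive values, 18² = 324 ≡ 28 (mod 37). The other root is 37 − 18 = 19.

18, 19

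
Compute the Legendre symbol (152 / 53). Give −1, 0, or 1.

Euler's criterion: (152/53) ≡ 46^26 (mod 53).
46^2 ≡ 49 (mod 53)
46^4 ≡ 16 (mod 53)
46^8 ≡ 44 (mod 53)
46^16 ≡ 28 (mod 53)
46^26 = 46^(16+8+2) ≡ 1 (mod 53).
Result is 1, so (152/53) = 1.

1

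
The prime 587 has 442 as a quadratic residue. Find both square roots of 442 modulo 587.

113, 474

Since 587 ≡ 3 (mod 4), a square root of 442 is 442^((587+1)/4) = 442^147 mod 587.
Repeated squaring: 442^2≡480, 442^4≡296, 442^8≡153, 442^16≡516, 442^32≡345, 442^64≡451, 442^128≡299 (mod 587).
442^147 = 442^(128+16+2+1) ≡ 113 (mod 587).
Check: 113² = 12769 ≡ 442 (mod 587). The two roots are 113 and 474.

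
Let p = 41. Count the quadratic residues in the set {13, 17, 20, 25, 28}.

(13/41) = -1 → non-residue.
(17/41) = -1 → non-residue.
(20/41) = +1 → QR.
(25/41) = +1 → QR.
(28/41) = -1 → non-residue.
Total quadratic residues among the 5: 2.

2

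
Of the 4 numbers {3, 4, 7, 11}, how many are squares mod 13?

(3/13) = +1 → QR.
(4/13) = +1 → QR.
(7/13) = -1 → non-residue.
(11/13) = -1 → non-residue.
Total quadratic residues among the 4: 2.

2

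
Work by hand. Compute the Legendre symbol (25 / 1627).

Reciprocity: 25 ≡ 1 and 1627 ≡ 3 (mod 4), so (25/1627) = +(1627/25).
Reduce top mod 25: now compute (2/25).
Pull out 2: since 25 ≡ 1 (mod 8), (2/25) = +1.
Reached (1/25) = 1. Collecting the sign flips along the way, the symbol is +1.

1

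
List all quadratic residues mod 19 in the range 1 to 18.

Square k = 1,…,9 (k and 19−k give the same square):
1²=1, 2²=4, 3²=9, 4²=16, 5²≡6, 6²≡17, 7²≡11, 8²≡7, 9²≡5 (mod 19).
So the quadratic residues mod 19 are {1, 4, 5, 6, 7, 9, 11, 16, 17}.

1, 4, 5, 6, 7, 9, 11, 16, 17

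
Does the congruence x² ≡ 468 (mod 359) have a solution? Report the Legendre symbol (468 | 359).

-1

First reduce: 468 ≡ 109 (mod 359).
Reciprocity: 109 ≡ 1 and 359 ≡ 3 (mod 4), so (109/359) = +(359/109).
Reduce top mod 109: now compute (32/109).
Pull out 2^5: since 109 ≡ 5 (mod 8), (2/109) = -1, so (2/109)^5 = -1.
Reached (1/109) = 1. Collecting the sign flips along the way, the symbol is -1.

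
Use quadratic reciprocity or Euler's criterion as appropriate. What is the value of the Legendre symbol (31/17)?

-1

First reduce: 31 ≡ 14 (mod 17).
Pull out 2: since 17 ≡ 1 (mod 8), (2/17) = +1.
Reciprocity: 7 ≡ 3 and 17 ≡ 1 (mod 4), so (7/17) = +(17/7).
Reduce top mod 7: now compute (3/7).
Reciprocity: 3 ≡ 3 and 7 ≡ 3 (mod 4), so (3/7) = −(7/3).
Reduce top mod 3: now compute (1/3).
Reached (1/3) = 1. Collecting the sign flips along the way, the symbol is -1.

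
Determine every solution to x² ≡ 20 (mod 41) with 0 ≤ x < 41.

41 ≡ 1 (mod 4), so we find a root by search.
Trying successive values, 15² = 225 ≡ 20 (mod 41). The other root is 41 − 15 = 26.

15, 26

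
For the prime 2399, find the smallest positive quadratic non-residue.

11

(2/2399) = +1, so 2 is a residue.
(3/2399) = +1, so 3 is a residue.
(4/2399) = +1, so 4 is a residue.
(5/2399) = +1, so 5 is a residue.
(6/2399) = +1, so 6 is a residue.
(7/2399) = +1, so 7 is a residue.
(8/2399) = +1, so 8 is a residue.
(9/2399) = +1, so 9 is a residue.
(10/2399) = +1, so 10 is a residue.
(11/2399) = −1, so 11 is the smallest positive non-residue mod 2399.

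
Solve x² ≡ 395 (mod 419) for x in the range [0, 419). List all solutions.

121, 298

Since 419 ≡ 3 (mod 4), a square root of 395 is 395^((419+1)/4) = 395^105 mod 419.
Repeated squaring: 395^2≡157, 395^4≡347, 395^8≡156, 395^16≡34, 395^32≡318, 395^64≡145 (mod 419).
395^105 = 395^(64+32+8+1) ≡ 121 (mod 419).
Check: 121² = 14641 ≡ 395 (mod 419). The two roots are 121 and 298.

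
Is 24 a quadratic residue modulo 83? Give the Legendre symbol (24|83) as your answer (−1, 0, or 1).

Pull out 2^3: since 83 ≡ 3 (mod 8), (2/83) = -1, so (2/83)^3 = -1.
Reciprocity: 3 ≡ 3 and 83 ≡ 3 (mod 4), so (3/83) = −(83/3).
Reduce top mod 3: now compute (2/3).
Pull out 2: since 3 ≡ 3 (mod 8), (2/3) = -1.
Reached (1/3) = 1. Collecting the sign flips along the way, the symbol is -1.

-1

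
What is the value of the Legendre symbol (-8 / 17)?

1

First reduce: -8 ≡ 9 (mod 17).
Reciprocity: 9 ≡ 1 and 17 ≡ 1 (mod 4), so (9/17) = +(17/9).
Reduce top mod 9: now compute (8/9).
Pull out 2^3: since 9 ≡ 1 (mod 8), (2/9) = +1, so (2/9)^3 = +1.
Reached (1/9) = 1. Collecting the sign flips along the way, the symbol is +1.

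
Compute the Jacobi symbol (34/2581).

1

Pull out 2: since 2581 ≡ 5 (mod 8), (2/2581) = -1.
Reciprocity: 17 ≡ 1 and 2581 ≡ 1 (mod 4), so (17/2581) = +(2581/17).
Reduce top mod 17: now compute (14/17).
Pull out 2: since 17 ≡ 1 (mod 8), (2/17) = +1.
Reciprocity: 7 ≡ 3 and 17 ≡ 1 (mod 4), so (7/17) = +(17/7).
Reduce top mod 7: now compute (3/7).
Reciprocity: 3 ≡ 3 and 7 ≡ 3 (mod 4), so (3/7) = −(7/3).
Reduce top mod 3: now compute (1/3).
Reached (1/3) = 1. Collecting the sign flips along the way, the symbol is +1.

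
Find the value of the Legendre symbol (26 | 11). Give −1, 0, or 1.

1

Euler's criterion: (26/11) ≡ 4^5 (mod 11).
4^2 ≡ 5 (mod 11)
4^4 ≡ 3 (mod 11)
4^5 = 4^(4+1) ≡ 1 (mod 11).
Result is 1, so (26/11) = 1.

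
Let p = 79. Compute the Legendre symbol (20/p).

Pull out 2^2: since 79 ≡ 7 (mod 8), (2/79) = +1, so (2/79)^2 = +1.
Reciprocity: 5 ≡ 1 and 79 ≡ 3 (mod 4), so (5/79) = +(79/5).
Reduce top mod 5: now compute (4/5).
Pull out 2^2: since 5 ≡ 5 (mod 8), (2/5) = -1, so (2/5)^2 = +1.
Reached (1/5) = 1. Collecting the sign flips along the way, the symbol is +1.

1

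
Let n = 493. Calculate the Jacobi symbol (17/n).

Reciprocity: 17 ≡ 1 and 493 ≡ 1 (mod 4), so (17/493) = +(493/17).
Reduce top mod 17: now compute (0/17).
Top reduces to 0: gcd > 1, so the symbol is 0.

0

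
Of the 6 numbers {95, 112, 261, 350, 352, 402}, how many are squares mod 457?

(95/457) = -1 → non-residue.
(112/457) = +1 → QR.
(261/457) = +1 → QR.
(350/457) = +1 → QR.
(352/457) = -1 → non-residue.
(402/457) = +1 → QR.
Total quadratic residues among the 6: 4.

4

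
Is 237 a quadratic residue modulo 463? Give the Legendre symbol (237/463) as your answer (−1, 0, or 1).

-1

Reciprocity: 237 ≡ 1 and 463 ≡ 3 (mod 4), so (237/463) = +(463/237).
Reduce top mod 237: now compute (226/237).
Pull out 2: since 237 ≡ 5 (mod 8), (2/237) = -1.
Reciprocity: 113 ≡ 1 and 237 ≡ 1 (mod 4), so (113/237) = +(237/113).
Reduce top mod 113: now compute (11/113).
Reciprocity: 11 ≡ 3 and 113 ≡ 1 (mod 4), so (11/113) = +(113/11).
Reduce top mod 11: now compute (3/11).
Reciprocity: 3 ≡ 3 and 11 ≡ 3 (mod 4), so (3/11) = −(11/3).
Reduce top mod 3: now compute (2/3).
Pull out 2: since 3 ≡ 3 (mod 8), (2/3) = -1.
Reached (1/3) = 1. Collecting the sign flips along the way, the symbol is -1.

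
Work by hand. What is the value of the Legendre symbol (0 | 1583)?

Top reduces to 0: gcd > 1, so the symbol is 0.

0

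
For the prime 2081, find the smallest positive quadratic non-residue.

(2/2081) = +1, so 2 is a residue.
(3/2081) = −1, so 3 is the smallest positive non-residue mod 2081.

3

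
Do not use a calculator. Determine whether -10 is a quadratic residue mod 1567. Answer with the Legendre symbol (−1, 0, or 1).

First reduce: -10 ≡ 1557 (mod 1567).
Reciprocity: 1557 ≡ 1 and 1567 ≡ 3 (mod 4), so (1557/1567) = +(1567/1557).
Reduce top mod 1557: now compute (10/1557).
Pull out 2: since 1557 ≡ 5 (mod 8), (2/1557) = -1.
Reciprocity: 5 ≡ 1 and 1557 ≡ 1 (mod 4), so (5/1557) = +(1557/5).
Reduce top mod 5: now compute (2/5).
Pull out 2: since 5 ≡ 5 (mod 8), (2/5) = -1.
Reached (1/5) = 1. Collecting the sign flips along the way, the symbol is +1.

1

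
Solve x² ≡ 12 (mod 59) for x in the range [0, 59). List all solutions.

22, 37

Since 59 ≡ 3 (mod 4), a square root of 12 is 12^((59+1)/4) = 12^15 mod 59.
Repeated squaring: 12^2≡26, 12^4≡27, 12^8≡21 (mod 59).
12^15 = 12^(8+4+2+1) ≡ 22 (mod 59).
Check: 22² = 484 ≡ 12 (mod 59). The two roots are 22 and 37.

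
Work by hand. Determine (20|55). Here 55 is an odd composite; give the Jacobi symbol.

0

Pull out 2^2: since 55 ≡ 7 (mod 8), (2/55) = +1, so (2/55)^2 = +1.
Reciprocity: 5 ≡ 1 and 55 ≡ 3 (mod 4), so (5/55) = +(55/5).
Reduce top mod 5: now compute (0/5).
Top reduces to 0: gcd > 1, so the symbol is 0.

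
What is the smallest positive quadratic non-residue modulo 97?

5

(2/97) = +1, so 2 is a residue.
(3/97) = +1, so 3 is a residue.
(4/97) = +1, so 4 is a residue.
(5/97) = −1, so 5 is the smallest positive non-residue mod 97.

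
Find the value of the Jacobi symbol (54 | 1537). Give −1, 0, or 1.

1

Pull out 2: since 1537 ≡ 1 (mod 8), (2/1537) = +1.
Reciprocity: 27 ≡ 3 and 1537 ≡ 1 (mod 4), so (27/1537) = +(1537/27).
Reduce top mod 27: now compute (25/27).
Reciprocity: 25 ≡ 1 and 27 ≡ 3 (mod 4), so (25/27) = +(27/25).
Reduce top mod 25: now compute (2/25).
Pull out 2: since 25 ≡ 1 (mod 8), (2/25) = +1.
Reached (1/25) = 1. Collecting the sign flips along the way, the symbol is +1.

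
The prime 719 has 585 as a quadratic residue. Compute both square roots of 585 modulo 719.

Since 719 ≡ 3 (mod 4), a square root of 585 is 585^((719+1)/4) = 585^180 mod 719.
Repeated squaring: 585^2≡700, 585^4≡361, 585^8≡182, 585^16≡50, 585^32≡343, 585^64≡452, 585^128≡108 (mod 719).
585^180 = 585^(128+32+16+4) ≡ 84 (mod 719).
Check: 84² = 7056 ≡ 585 (mod 719). The two roots are 84 and 635.

84, 635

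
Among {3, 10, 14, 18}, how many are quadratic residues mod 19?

0

(3/19) = -1 → non-residue.
(10/19) = -1 → non-residue.
(14/19) = -1 → non-residue.
(18/19) = -1 → non-residue.
Total quadratic residues among the 4: 0.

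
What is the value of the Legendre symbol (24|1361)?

Pull out 2^3: since 1361 ≡ 1 (mod 8), (2/1361) = +1, so (2/1361)^3 = +1.
Reciprocity: 3 ≡ 3 and 1361 ≡ 1 (mod 4), so (3/1361) = +(1361/3).
Reduce top mod 3: now compute (2/3).
Pull out 2: since 3 ≡ 3 (mod 8), (2/3) = -1.
Reached (1/3) = 1. Collecting the sign flips along the way, the symbol is -1.

-1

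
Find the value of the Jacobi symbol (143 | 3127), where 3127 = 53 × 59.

1

Reciprocity: 143 ≡ 3 and 3127 ≡ 3 (mod 4), so (143/3127) = −(3127/143).
Reduce top mod 143: now compute (124/143).
Pull out 2^2: since 143 ≡ 7 (mod 8), (2/143) = +1, so (2/143)^2 = +1.
Reciprocity: 31 ≡ 3 and 143 ≡ 3 (mod 4), so (31/143) = −(143/31).
Reduce top mod 31: now compute (19/31).
Reciprocity: 19 ≡ 3 and 31 ≡ 3 (mod 4), so (19/31) = −(31/19).
Reduce top mod 19: now compute (12/19).
Pull out 2^2: since 19 ≡ 3 (mod 8), (2/19) = -1, so (2/19)^2 = +1.
Reciprocity: 3 ≡ 3 and 19 ≡ 3 (mod 4), so (3/19) = −(19/3).
Reduce top mod 3: now compute (1/3).
Reached (1/3) = 1. Collecting the sign flips along the way, the symbol is +1.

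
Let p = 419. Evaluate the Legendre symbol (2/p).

-1

Euler's criterion: (2/419) ≡ 2^209 (mod 419).
2^2 ≡ 4 (mod 419)
2^4 ≡ 16 (mod 419)
2^8 ≡ 256 (mod 419)
2^16 ≡ 172 (mod 419)
2^32 ≡ 254 (mod 419)
2^64 ≡ 409 (mod 419)
2^128 ≡ 100 (mod 419)
2^209 = 2^(128+64+16+1) ≡ 418 (mod 419).
Result is 418 ≡ −1, so (2/419) = −1.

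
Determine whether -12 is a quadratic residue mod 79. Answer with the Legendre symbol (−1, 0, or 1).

1

Euler's criterion: (-12/79) ≡ 67^39 (mod 79).
67^2 ≡ 65 (mod 79)
67^4 ≡ 38 (mod 79)
67^8 ≡ 22 (mod 79)
67^16 ≡ 10 (mod 79)
67^32 ≡ 21 (mod 79)
67^39 = 67^(32+4+2+1) ≡ 1 (mod 79).
Result is 1, so (-12/79) = 1.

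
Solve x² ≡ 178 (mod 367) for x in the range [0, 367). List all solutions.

Since 367 ≡ 3 (mod 4), a square root of 178 is 178^((367+1)/4) = 178^92 mod 367.
Repeated squaring: 178^2≡122, 178^4≡204, 178^8≡145, 178^16≡106, 178^32≡226, 178^64≡63 (mod 367).
178^92 = 178^(64+16+8+4) ≡ 59 (mod 367).
Check: 59² = 3481 ≡ 178 (mod 367). The two roots are 59 and 308.

59, 308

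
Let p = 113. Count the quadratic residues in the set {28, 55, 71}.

1

(28/113) = +1 → QR.
(55/113) = -1 → non-residue.
(71/113) = -1 → non-residue.
Total quadratic residues among the 3: 1.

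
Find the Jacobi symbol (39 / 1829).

Reciprocity: 39 ≡ 3 and 1829 ≡ 1 (mod 4), so (39/1829) = +(1829/39).
Reduce top mod 39: now compute (35/39).
Reciprocity: 35 ≡ 3 and 39 ≡ 3 (mod 4), so (35/39) = −(39/35).
Reduce top mod 35: now compute (4/35).
Pull out 2^2: since 35 ≡ 3 (mod 8), (2/35) = -1, so (2/35)^2 = +1.
Reached (1/35) = 1. Collecting the sign flips along the way, the symbol is -1.

-1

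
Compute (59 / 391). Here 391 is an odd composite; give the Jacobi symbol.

1

Reciprocity: 59 ≡ 3 and 391 ≡ 3 (mod 4), so (59/391) = −(391/59).
Reduce top mod 59: now compute (37/59).
Reciprocity: 37 ≡ 1 and 59 ≡ 3 (mod 4), so (37/59) = +(59/37).
Reduce top mod 37: now compute (22/37).
Pull out 2: since 37 ≡ 5 (mod 8), (2/37) = -1.
Reciprocity: 11 ≡ 3 and 37 ≡ 1 (mod 4), so (11/37) = +(37/11).
Reduce top mod 11: now compute (4/11).
Pull out 2^2: since 11 ≡ 3 (mod 8), (2/11) = -1, so (2/11)^2 = +1.
Reached (1/11) = 1. Collecting the sign flips along the way, the symbol is +1.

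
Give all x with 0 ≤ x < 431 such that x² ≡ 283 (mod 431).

Since 431 ≡ 3 (mod 4), a square root of 283 is 283^((431+1)/4) = 283^108 mod 431.
Repeated squaring: 283^2≡354, 283^4≡326, 283^8≡250, 283^16≡5, 283^32≡25, 283^64≡194 (mod 431).
283^108 = 283^(64+32+8+4) ≡ 159 (mod 431).
Check: 159² = 25281 ≡ 283 (mod 431). The two roots are 159 and 272.

159, 272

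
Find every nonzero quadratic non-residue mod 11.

Square k = 1,…,5 (k and 11−k give the same square):
1²=1, 2²=4, 3²=9, 4²≡5, 5²≡3 (mod 11).
The residues are {1, 3, 4, 5, 9}; the non-residues are the remaining 5 nonzero classes.

2 6 7 8 10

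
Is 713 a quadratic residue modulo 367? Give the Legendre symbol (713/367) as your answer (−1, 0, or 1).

1

First reduce: 713 ≡ 346 (mod 367).
Pull out 2: since 367 ≡ 7 (mod 8), (2/367) = +1.
Reciprocity: 173 ≡ 1 and 367 ≡ 3 (mod 4), so (173/367) = +(367/173).
Reduce top mod 173: now compute (21/173).
Reciprocity: 21 ≡ 1 and 173 ≡ 1 (mod 4), so (21/173) = +(173/21).
Reduce top mod 21: now compute (5/21).
Reciprocity: 5 ≡ 1 and 21 ≡ 1 (mod 4), so (5/21) = +(21/5).
Reduce top mod 5: now compute (1/5).
Reached (1/5) = 1. Collecting the sign flips along the way, the symbol is +1.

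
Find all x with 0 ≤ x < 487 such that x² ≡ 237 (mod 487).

Since 487 ≡ 3 (mod 4), a square root of 237 is 237^((487+1)/4) = 237^122 mod 487.
Repeated squaring: 237^2≡164, 237^4≡111, 237^8≡146, 237^16≡375, 237^32≡369, 237^64≡288 (mod 487).
237^122 = 237^(64+32+16+8+2) ≡ 193 (mod 487).
Check: 193² = 37249 ≡ 237 (mod 487). The two roots are 193 and 294.

193, 294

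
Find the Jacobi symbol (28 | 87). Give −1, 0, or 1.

1

Pull out 2^2: since 87 ≡ 7 (mod 8), (2/87) = +1, so (2/87)^2 = +1.
Reciprocity: 7 ≡ 3 and 87 ≡ 3 (mod 4), so (7/87) = −(87/7).
Reduce top mod 7: now compute (3/7).
Reciprocity: 3 ≡ 3 and 7 ≡ 3 (mod 4), so (3/7) = −(7/3).
Reduce top mod 3: now compute (1/3).
Reached (1/3) = 1. Collecting the sign flips along the way, the symbol is +1.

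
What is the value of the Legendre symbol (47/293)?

-1

Reciprocity: 47 ≡ 3 and 293 ≡ 1 (mod 4), so (47/293) = +(293/47).
Reduce top mod 47: now compute (11/47).
Reciprocity: 11 ≡ 3 and 47 ≡ 3 (mod 4), so (11/47) = −(47/11).
Reduce top mod 11: now compute (3/11).
Reciprocity: 3 ≡ 3 and 11 ≡ 3 (mod 4), so (3/11) = −(11/3).
Reduce top mod 3: now compute (2/3).
Pull out 2: since 3 ≡ 3 (mod 8), (2/3) = -1.
Reached (1/3) = 1. Collecting the sign flips along the way, the symbol is -1.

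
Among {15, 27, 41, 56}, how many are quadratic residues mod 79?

0

(15/79) = -1 → non-residue.
(27/79) = -1 → non-residue.
(41/79) = -1 → non-residue.
(56/79) = -1 → non-residue.
Total quadratic residues among the 4: 0.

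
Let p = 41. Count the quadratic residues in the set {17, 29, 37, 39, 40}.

3

(17/41) = -1 → non-residue.
(29/41) = -1 → non-residue.
(37/41) = +1 → QR.
(39/41) = +1 → QR.
(40/41) = +1 → QR.
Total quadratic residues among the 5: 3.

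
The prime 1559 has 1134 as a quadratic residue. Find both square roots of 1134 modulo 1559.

Since 1559 ≡ 3 (mod 4), a square root of 1134 is 1134^((1559+1)/4) = 1134^390 mod 1559.
Repeated squaring: 1134^2≡1340, 1134^4≡1191, 1134^8≡1350, 1134^16≡29, 1134^32≡841, 1134^64≡1054, 1134^128≡908, 1134^256≡1312 (mod 1559).
1134^390 = 1134^(256+128+4+2) ≡ 1292 (mod 1559).
Check: 1292² = 1669264 ≡ 1134 (mod 1559). The two roots are 267 and 1292.

267, 1292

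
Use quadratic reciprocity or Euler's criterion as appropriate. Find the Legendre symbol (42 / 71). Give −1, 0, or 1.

-1

Euler's criterion: (42/71) ≡ 42^35 (mod 71).
42^2 ≡ 60 (mod 71)
42^4 ≡ 50 (mod 71)
42^8 ≡ 15 (mod 71)
42^16 ≡ 12 (mod 71)
42^32 ≡ 2 (mod 71)
42^35 = 42^(32+2+1) ≡ 70 (mod 71).
Result is 70 ≡ −1, so (42/71) = −1.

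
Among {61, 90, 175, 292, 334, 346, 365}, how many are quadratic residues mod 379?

1

(61/379) = +1 → QR.
(90/379) = -1 → non-residue.
(175/379) = -1 → non-residue.
(292/379) = -1 → non-residue.
(334/379) = -1 → non-residue.
(346/379) = -1 → non-residue.
(365/379) = -1 → non-residue.
Total quadratic residues among the 7: 1.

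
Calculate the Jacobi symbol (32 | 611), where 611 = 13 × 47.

-1

Pull out 2^5: since 611 ≡ 3 (mod 8), (2/611) = -1, so (2/611)^5 = -1.
Reached (1/611) = 1. Collecting the sign flips along the way, the symbol is -1.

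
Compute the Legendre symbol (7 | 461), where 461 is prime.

Reciprocity: 7 ≡ 3 and 461 ≡ 1 (mod 4), so (7/461) = +(461/7).
Reduce top mod 7: now compute (6/7).
Pull out 2: since 7 ≡ 7 (mod 8), (2/7) = +1.
Reciprocity: 3 ≡ 3 and 7 ≡ 3 (mod 4), so (3/7) = −(7/3).
Reduce top mod 3: now compute (1/3).
Reached (1/3) = 1. Collecting the sign flips along the way, the symbol is -1.

-1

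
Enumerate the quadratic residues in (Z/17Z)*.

1,2,4,8,9,13,15,16

Square k = 1,…,8 (k and 17−k give the same square):
1²=1, 2²=4, 3²=9, 4²=16, 5²≡8, 6²≡2, 7²≡15, 8²≡13 (mod 17).
So the quadratic residues mod 17 are {1, 2, 4, 8, 9, 13, 15, 16}.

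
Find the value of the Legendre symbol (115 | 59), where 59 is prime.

First reduce: 115 ≡ 56 (mod 59).
Pull out 2^3: since 59 ≡ 3 (mod 8), (2/59) = -1, so (2/59)^3 = -1.
Reciprocity: 7 ≡ 3 and 59 ≡ 3 (mod 4), so (7/59) = −(59/7).
Reduce top mod 7: now compute (3/7).
Reciprocity: 3 ≡ 3 and 7 ≡ 3 (mod 4), so (3/7) = −(7/3).
Reduce top mod 3: now compute (1/3).
Reached (1/3) = 1. Collecting the sign flips along the way, the symbol is -1.

-1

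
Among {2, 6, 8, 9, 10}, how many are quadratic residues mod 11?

(2/11) = -1 → non-residue.
(6/11) = -1 → non-residue.
(8/11) = -1 → non-residue.
(9/11) = +1 → QR.
(10/11) = -1 → non-residue.
Total quadratic residues among the 5: 1.

1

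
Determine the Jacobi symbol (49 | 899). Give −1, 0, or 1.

1

Reciprocity: 49 ≡ 1 and 899 ≡ 3 (mod 4), so (49/899) = +(899/49).
Reduce top mod 49: now compute (17/49).
Reciprocity: 17 ≡ 1 and 49 ≡ 1 (mod 4), so (17/49) = +(49/17).
Reduce top mod 17: now compute (15/17).
Reciprocity: 15 ≡ 3 and 17 ≡ 1 (mod 4), so (15/17) = +(17/15).
Reduce top mod 15: now compute (2/15).
Pull out 2: since 15 ≡ 7 (mod 8), (2/15) = +1.
Reached (1/15) = 1. Collecting the sign flips along the way, the symbol is +1.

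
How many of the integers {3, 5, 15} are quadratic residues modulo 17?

1

(3/17) = -1 → non-residue.
(5/17) = -1 → non-residue.
(15/17) = +1 → QR.
Total quadratic residues among the 3: 1.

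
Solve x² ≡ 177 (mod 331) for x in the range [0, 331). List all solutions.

Since 331 ≡ 3 (mod 4), a square root of 177 is 177^((331+1)/4) = 177^83 mod 331.
Repeated squaring: 177^2≡215, 177^4≡216, 177^8≡316, 177^16≡225, 177^32≡313, 177^64≡324 (mod 331).
177^83 = 177^(64+16+2+1) ≡ 193 (mod 331).
Check: 193² = 37249 ≡ 177 (mod 331). The two roots are 138 and 193.

138, 193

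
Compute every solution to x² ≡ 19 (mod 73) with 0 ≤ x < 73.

26, 47

73 ≡ 1 (mod 4), so we find a root by search.
Trying successive values, 26² = 676 ≡ 19 (mod 73). The other root is 73 − 26 = 47.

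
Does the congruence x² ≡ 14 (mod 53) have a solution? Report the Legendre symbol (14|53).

-1

Euler's criterion: (14/53) ≡ 14^26 (mod 53).
14^2 ≡ 37 (mod 53)
14^4 ≡ 44 (mod 53)
14^8 ≡ 28 (mod 53)
14^16 ≡ 42 (mod 53)
14^26 = 14^(16+8+2) ≡ 52 (mod 53).
Result is 52 ≡ −1, so (14/53) = −1.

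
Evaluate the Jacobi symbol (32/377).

Pull out 2^5: since 377 ≡ 1 (mod 8), (2/377) = +1, so (2/377)^5 = +1.
Reached (1/377) = 1. Collecting the sign flips along the way, the symbol is +1.

1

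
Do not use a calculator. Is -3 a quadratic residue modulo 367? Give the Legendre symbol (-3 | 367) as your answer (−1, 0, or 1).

Euler's criterion: (-3/367) ≡ 364^183 (mod 367).
364^2 ≡ 9 (mod 367)
364^4 ≡ 81 (mod 367)
364^8 ≡ 322 (mod 367)
364^16 ≡ 190 (mod 367)
364^32 ≡ 134 (mod 367)
364^64 ≡ 340 (mod 367)
364^128 ≡ 362 (mod 367)
364^183 = 364^(128+32+16+4+2+1) ≡ 1 (mod 367).
Result is 1, so (-3/367) = 1.

1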